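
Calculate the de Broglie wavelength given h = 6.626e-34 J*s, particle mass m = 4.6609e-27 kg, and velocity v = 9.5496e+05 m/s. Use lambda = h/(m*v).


lambda = h / (m * v)
= 6.626e-34 / (4.6609e-27 * 9.5496e+05)
= 6.626e-34 / 4.4510e-21
= 1.4887e-13 m

1.4887e-13


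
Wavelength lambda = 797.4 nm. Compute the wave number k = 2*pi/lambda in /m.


k = 2 * pi / lambda
= 6.2832 / (797.4e-9)
= 6.2832 / 7.9740e-07
= 7.8796e+06 /m

7.8796e+06


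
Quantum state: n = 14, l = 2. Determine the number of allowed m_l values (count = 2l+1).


m_l ranges from -l to +l in integer steps
So m_l goes from -2 to +2
Count = 2l + 1 = 2*2 + 1
= 5

5


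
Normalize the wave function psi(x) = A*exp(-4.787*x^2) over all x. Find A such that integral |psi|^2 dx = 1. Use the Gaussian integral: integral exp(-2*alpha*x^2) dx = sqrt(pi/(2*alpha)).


integral |psi|^2 dx = A^2 * sqrt(pi/(2*alpha)) = 1
A^2 = sqrt(2*alpha/pi)
= sqrt(2 * 4.787 / pi)
= 1.745709
A = sqrt(1.745709)
= 1.3213

1.3213


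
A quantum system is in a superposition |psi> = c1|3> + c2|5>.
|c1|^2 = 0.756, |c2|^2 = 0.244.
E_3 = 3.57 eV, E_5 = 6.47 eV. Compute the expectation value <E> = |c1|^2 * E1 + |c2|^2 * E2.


<E> = |c1|^2 * E1 + |c2|^2 * E2
= 0.756 * 3.57 + 0.244 * 6.47
= 2.6989 + 1.5787
= 4.2776 eV

4.2776


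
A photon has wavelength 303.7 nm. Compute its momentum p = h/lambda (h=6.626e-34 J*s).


p = h / lambda
= 6.626e-34 / (303.7e-9)
= 6.626e-34 / 3.0370e-07
= 2.1818e-27 kg*m/s

2.1818e-27


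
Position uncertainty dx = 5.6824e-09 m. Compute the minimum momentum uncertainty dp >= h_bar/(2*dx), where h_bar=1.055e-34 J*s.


dp = h_bar / (2 * dx)
= 1.055e-34 / (2 * 5.6824e-09)
= 1.055e-34 / 1.1365e-08
= 9.2830e-27 kg*m/s

9.2830e-27


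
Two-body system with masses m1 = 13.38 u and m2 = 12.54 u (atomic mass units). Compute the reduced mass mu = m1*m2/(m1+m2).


mu = m1 * m2 / (m1 + m2)
= 13.38 * 12.54 / (13.38 + 12.54)
= 167.7852 / 25.92
= 6.4732 u

6.4732


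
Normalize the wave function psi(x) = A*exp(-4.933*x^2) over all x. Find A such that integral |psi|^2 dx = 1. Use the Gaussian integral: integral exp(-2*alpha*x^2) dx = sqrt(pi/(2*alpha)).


integral |psi|^2 dx = A^2 * sqrt(pi/(2*alpha)) = 1
A^2 = sqrt(2*alpha/pi)
= sqrt(2 * 4.933 / pi)
= 1.77213
A = sqrt(1.77213)
= 1.3312

1.3312


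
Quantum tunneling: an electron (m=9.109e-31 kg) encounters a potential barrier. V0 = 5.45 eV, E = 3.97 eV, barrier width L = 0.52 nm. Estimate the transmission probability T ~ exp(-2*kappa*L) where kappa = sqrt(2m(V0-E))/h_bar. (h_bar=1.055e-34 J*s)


V0 - E = 1.48 eV = 2.3710e-19 J
kappa = sqrt(2 * m * (V0-E)) / h_bar
= sqrt(2 * 9.109e-31 * 2.3710e-19) / 1.055e-34
= 6.2296e+09 /m
2*kappa*L = 2 * 6.2296e+09 * 0.52e-9
= 6.4788
T = exp(-6.4788) = 1.535681e-03

1.535681e-03


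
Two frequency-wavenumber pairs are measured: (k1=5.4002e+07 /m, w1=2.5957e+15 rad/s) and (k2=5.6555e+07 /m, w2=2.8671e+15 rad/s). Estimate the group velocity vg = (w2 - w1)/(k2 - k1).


vg = (w2 - w1) / (k2 - k1)
= (2.8671e+15 - 2.5957e+15) / (5.6555e+07 - 5.4002e+07)
= 2.7140e+14 / 2.5530e+06
= 1.0631e+08 m/s

1.0631e+08


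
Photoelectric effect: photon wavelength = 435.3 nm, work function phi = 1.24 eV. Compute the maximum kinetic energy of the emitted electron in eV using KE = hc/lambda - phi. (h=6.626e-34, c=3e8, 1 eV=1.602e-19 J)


E_photon = hc / lambda
= (6.626e-34)(3e8) / (435.3e-9)
= 4.5665e-19 J
= 2.8505 eV
KE = E_photon - phi
= 2.8505 - 1.24
= 1.6105 eV

1.6105


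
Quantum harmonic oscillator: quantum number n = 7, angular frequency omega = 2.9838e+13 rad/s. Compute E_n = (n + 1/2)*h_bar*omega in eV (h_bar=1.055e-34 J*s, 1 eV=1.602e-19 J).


E = (n + 1/2) * h_bar * omega
= (7 + 0.5) * 1.055e-34 * 2.9838e+13
= 7.5 * 3.1479e-21
= 2.3609e-20 J
= 0.1474 eV

0.1474


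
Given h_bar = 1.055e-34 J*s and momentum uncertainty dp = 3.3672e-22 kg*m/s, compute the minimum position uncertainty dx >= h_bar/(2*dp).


dx = h_bar / (2 * dp)
= 1.055e-34 / (2 * 3.3672e-22)
= 1.055e-34 / 6.7344e-22
= 1.5666e-13 m

1.5666e-13


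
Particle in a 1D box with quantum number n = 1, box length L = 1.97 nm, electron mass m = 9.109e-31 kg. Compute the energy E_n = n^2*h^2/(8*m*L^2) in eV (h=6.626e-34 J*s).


E = n^2 * h^2 / (8 * m * L^2)
= 1^2 * (6.626e-34)^2 / (8 * 9.109e-31 * (1.97e-9)^2)
= 1 * 4.3904e-67 / (8 * 9.109e-31 * 3.8809e-18)
= 1.5524e-20 J
= 0.0969 eV

0.0969


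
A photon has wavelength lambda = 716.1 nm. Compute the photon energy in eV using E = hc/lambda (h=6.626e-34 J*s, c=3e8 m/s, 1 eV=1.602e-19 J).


E = hc / lambda
= (6.626e-34)(3e8) / (716.1e-9)
= 1.9878e-25 / 7.1610e-07
= 2.7759e-19 J
Converting to eV: 2.7759e-19 / 1.602e-19
= 1.7328 eV

1.7328


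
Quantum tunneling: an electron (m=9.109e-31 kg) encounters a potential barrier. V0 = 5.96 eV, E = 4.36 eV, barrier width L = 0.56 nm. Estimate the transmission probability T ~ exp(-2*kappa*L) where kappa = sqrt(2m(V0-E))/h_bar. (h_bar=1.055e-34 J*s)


V0 - E = 1.6 eV = 2.5632e-19 J
kappa = sqrt(2 * m * (V0-E)) / h_bar
= sqrt(2 * 9.109e-31 * 2.5632e-19) / 1.055e-34
= 6.4772e+09 /m
2*kappa*L = 2 * 6.4772e+09 * 0.56e-9
= 7.2545
T = exp(-7.2545) = 7.069896e-04

7.069896e-04


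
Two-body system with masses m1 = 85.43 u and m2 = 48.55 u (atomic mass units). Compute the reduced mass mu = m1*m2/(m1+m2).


mu = m1 * m2 / (m1 + m2)
= 85.43 * 48.55 / (85.43 + 48.55)
= 4147.6265 / 133.98
= 30.9571 u

30.9571


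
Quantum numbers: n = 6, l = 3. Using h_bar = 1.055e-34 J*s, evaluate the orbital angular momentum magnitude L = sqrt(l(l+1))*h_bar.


L = sqrt(l*(l+1)) * h_bar
= sqrt(3 * 4) * 1.055e-34
= sqrt(12) * 1.055e-34
= 3.4641 * 1.055e-34
= 3.6546e-34 J*s

3.6546e-34


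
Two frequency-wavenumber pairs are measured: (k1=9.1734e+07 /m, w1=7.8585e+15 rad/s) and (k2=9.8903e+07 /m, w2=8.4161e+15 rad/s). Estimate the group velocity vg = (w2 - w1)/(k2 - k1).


vg = (w2 - w1) / (k2 - k1)
= (8.4161e+15 - 7.8585e+15) / (9.8903e+07 - 9.1734e+07)
= 5.5760e+14 / 7.1690e+06
= 7.7779e+07 m/s

7.7779e+07


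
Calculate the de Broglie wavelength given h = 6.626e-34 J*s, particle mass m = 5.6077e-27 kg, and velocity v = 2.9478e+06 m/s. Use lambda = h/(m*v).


lambda = h / (m * v)
= 6.626e-34 / (5.6077e-27 * 2.9478e+06)
= 6.626e-34 / 1.6530e-20
= 4.0084e-14 m

4.0084e-14


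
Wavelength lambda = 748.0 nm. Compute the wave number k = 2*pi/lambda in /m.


k = 2 * pi / lambda
= 6.2832 / (748.0e-9)
= 6.2832 / 7.4800e-07
= 8.4000e+06 /m

8.4000e+06


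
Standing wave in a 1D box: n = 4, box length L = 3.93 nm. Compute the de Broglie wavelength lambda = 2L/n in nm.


lambda = 2L / n
= 2 * 3.93 / 4
= 7.86 / 4
= 1.965 nm

1.965


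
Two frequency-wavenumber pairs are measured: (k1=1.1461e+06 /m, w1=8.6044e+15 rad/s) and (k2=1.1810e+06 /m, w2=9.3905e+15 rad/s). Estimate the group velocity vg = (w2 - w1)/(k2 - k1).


vg = (w2 - w1) / (k2 - k1)
= (9.3905e+15 - 8.6044e+15) / (1.1810e+06 - 1.1461e+06)
= 7.8610e+14 / 3.4900e+04
= 2.2524e+10 m/s

2.2524e+10


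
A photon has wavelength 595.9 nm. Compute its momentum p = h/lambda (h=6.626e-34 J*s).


p = h / lambda
= 6.626e-34 / (595.9e-9)
= 6.626e-34 / 5.9590e-07
= 1.1119e-27 kg*m/s

1.1119e-27


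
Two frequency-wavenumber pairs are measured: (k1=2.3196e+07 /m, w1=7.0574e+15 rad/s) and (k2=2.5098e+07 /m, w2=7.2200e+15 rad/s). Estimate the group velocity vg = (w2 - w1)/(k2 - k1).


vg = (w2 - w1) / (k2 - k1)
= (7.2200e+15 - 7.0574e+15) / (2.5098e+07 - 2.3196e+07)
= 1.6260e+14 / 1.9020e+06
= 8.5489e+07 m/s

8.5489e+07


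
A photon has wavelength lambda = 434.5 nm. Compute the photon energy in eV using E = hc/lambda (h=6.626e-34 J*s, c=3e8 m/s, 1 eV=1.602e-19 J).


E = hc / lambda
= (6.626e-34)(3e8) / (434.5e-9)
= 1.9878e-25 / 4.3450e-07
= 4.5749e-19 J
Converting to eV: 4.5749e-19 / 1.602e-19
= 2.8558 eV

2.8558


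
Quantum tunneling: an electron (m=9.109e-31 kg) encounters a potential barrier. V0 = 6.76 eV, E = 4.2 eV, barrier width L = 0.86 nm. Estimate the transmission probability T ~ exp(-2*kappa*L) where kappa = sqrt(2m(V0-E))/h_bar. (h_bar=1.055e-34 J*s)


V0 - E = 2.56 eV = 4.1011e-19 J
kappa = sqrt(2 * m * (V0-E)) / h_bar
= sqrt(2 * 9.109e-31 * 4.1011e-19) / 1.055e-34
= 8.1931e+09 /m
2*kappa*L = 2 * 8.1931e+09 * 0.86e-9
= 14.0922
T = exp(-14.0922) = 7.583201e-07

7.583201e-07


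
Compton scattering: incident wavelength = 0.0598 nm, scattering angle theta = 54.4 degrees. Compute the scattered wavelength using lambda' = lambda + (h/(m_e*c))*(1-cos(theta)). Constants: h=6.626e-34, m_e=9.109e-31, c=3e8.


Compton wavelength: h/(m_e*c) = 2.4247e-12 m
d_lambda = 2.4247e-12 * (1 - cos(54.4 deg))
= 2.4247e-12 * 0.417877
= 1.0132e-12 m = 0.001013 nm
lambda' = 0.0598 + 0.001013
= 0.060813 nm

0.060813


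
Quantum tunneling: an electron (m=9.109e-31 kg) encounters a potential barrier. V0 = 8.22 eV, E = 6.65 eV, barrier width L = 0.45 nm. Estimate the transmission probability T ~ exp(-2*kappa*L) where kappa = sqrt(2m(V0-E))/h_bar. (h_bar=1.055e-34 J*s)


V0 - E = 1.57 eV = 2.5151e-19 J
kappa = sqrt(2 * m * (V0-E)) / h_bar
= sqrt(2 * 9.109e-31 * 2.5151e-19) / 1.055e-34
= 6.4162e+09 /m
2*kappa*L = 2 * 6.4162e+09 * 0.45e-9
= 5.7746
T = exp(-5.7746) = 3.105457e-03

3.105457e-03


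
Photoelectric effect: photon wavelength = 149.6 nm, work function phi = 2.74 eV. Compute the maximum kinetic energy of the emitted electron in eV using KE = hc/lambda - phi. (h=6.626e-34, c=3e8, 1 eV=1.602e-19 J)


E_photon = hc / lambda
= (6.626e-34)(3e8) / (149.6e-9)
= 1.3287e-18 J
= 8.2943 eV
KE = E_photon - phi
= 8.2943 - 2.74
= 5.5543 eV

5.5543


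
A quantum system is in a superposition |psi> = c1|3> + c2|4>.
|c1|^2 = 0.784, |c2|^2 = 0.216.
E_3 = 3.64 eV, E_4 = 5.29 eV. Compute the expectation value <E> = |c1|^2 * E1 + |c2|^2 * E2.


<E> = |c1|^2 * E1 + |c2|^2 * E2
= 0.784 * 3.64 + 0.216 * 5.29
= 2.8538 + 1.1426
= 3.9964 eV

3.9964


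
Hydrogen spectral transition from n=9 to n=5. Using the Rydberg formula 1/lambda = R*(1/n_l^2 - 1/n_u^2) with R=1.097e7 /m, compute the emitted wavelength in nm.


1/lambda = R * (1/n_l^2 - 1/n_u^2)
= 1.097e7 * (1/5^2 - 1/9^2)
= 1.097e7 * (0.04 - 0.012346)
= 1.097e7 * 0.027654
= 3.0337e+05 /m
lambda = 1 / 3.0337e+05 = 3296.3276 nm

3296.3276


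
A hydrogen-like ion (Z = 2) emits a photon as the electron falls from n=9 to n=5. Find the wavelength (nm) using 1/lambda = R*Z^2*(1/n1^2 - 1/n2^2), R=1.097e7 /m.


1/lambda = R * Z^2 * (1/n1^2 - 1/n2^2)
= 1.097e7 * 2^2 * (1/5^2 - 1/9^2)
= 1.097e7 * 4 * (0.04 - 0.012346)
= 1.2135e+06 /m
lambda = 1 / 1.2135e+06
= 824.0819 nm

824.0819


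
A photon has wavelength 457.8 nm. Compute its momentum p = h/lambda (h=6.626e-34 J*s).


p = h / lambda
= 6.626e-34 / (457.8e-9)
= 6.626e-34 / 4.5780e-07
= 1.4474e-27 kg*m/s

1.4474e-27


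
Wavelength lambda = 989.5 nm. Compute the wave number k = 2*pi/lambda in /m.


k = 2 * pi / lambda
= 6.2832 / (989.5e-9)
= 6.2832 / 9.8950e-07
= 6.3499e+06 /m

6.3499e+06


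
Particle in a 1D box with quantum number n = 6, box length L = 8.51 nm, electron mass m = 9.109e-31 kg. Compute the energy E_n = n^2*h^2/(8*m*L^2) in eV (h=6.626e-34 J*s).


E = n^2 * h^2 / (8 * m * L^2)
= 6^2 * (6.626e-34)^2 / (8 * 9.109e-31 * (8.51e-9)^2)
= 36 * 4.3904e-67 / (8 * 9.109e-31 * 7.2420e-17)
= 2.9949e-20 J
= 0.1869 eV

0.1869


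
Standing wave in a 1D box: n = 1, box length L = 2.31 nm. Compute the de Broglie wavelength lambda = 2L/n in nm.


lambda = 2L / n
= 2 * 2.31 / 1
= 4.62 / 1
= 4.62 nm

4.62


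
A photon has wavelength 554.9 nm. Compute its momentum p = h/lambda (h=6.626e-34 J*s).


p = h / lambda
= 6.626e-34 / (554.9e-9)
= 6.626e-34 / 5.5490e-07
= 1.1941e-27 kg*m/s

1.1941e-27


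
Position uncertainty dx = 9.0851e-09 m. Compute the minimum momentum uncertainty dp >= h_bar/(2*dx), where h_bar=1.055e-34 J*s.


dp = h_bar / (2 * dx)
= 1.055e-34 / (2 * 9.0851e-09)
= 1.055e-34 / 1.8170e-08
= 5.8062e-27 kg*m/s

5.8062e-27


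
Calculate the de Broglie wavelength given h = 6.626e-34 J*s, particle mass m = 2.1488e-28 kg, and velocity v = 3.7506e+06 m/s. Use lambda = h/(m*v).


lambda = h / (m * v)
= 6.626e-34 / (2.1488e-28 * 3.7506e+06)
= 6.626e-34 / 8.0593e-22
= 8.2216e-13 m

8.2216e-13


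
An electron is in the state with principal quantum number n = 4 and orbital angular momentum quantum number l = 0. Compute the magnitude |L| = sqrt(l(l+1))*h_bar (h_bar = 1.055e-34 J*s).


L = sqrt(l*(l+1)) * h_bar
= sqrt(0 * 1) * 1.055e-34
= sqrt(0) * 1.055e-34
= 0.0 * 1.055e-34
= 0.0000e+00 J*s

0.0000e+00


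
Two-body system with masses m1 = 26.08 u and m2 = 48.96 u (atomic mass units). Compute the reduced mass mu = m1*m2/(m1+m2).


mu = m1 * m2 / (m1 + m2)
= 26.08 * 48.96 / (26.08 + 48.96)
= 1276.8768 / 75.04
= 17.0159 u

17.0159


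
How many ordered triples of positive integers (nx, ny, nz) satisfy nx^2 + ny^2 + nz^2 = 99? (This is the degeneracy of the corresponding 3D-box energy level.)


Enumerate all (nx, ny, nz) with nx^2 + ny^2 + nz^2 = 99:
(1,7,7)
(3,3,9)
(3,9,3)
(5,5,7)
(5,7,5)
(7,1,7)
(7,5,5)
(7,7,1)
(9,3,3)
Total degeneracy = 9

9


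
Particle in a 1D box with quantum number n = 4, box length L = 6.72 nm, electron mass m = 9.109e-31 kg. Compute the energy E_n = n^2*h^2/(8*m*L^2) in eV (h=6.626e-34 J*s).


E = n^2 * h^2 / (8 * m * L^2)
= 4^2 * (6.626e-34)^2 / (8 * 9.109e-31 * (6.72e-9)^2)
= 16 * 4.3904e-67 / (8 * 9.109e-31 * 4.5158e-17)
= 2.1346e-20 J
= 0.1332 eV

0.1332


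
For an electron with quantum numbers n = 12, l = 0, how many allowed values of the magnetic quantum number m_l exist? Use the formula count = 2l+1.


m_l ranges from -l to +l in integer steps
So m_l goes from -0 to +0
Count = 2l + 1 = 2*0 + 1
= 1

1


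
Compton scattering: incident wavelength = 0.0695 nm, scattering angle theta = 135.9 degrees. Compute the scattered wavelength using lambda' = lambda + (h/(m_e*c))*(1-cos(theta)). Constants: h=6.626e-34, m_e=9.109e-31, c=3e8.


Compton wavelength: h/(m_e*c) = 2.4247e-12 m
d_lambda = 2.4247e-12 * (1 - cos(135.9 deg))
= 2.4247e-12 * 1.718126
= 4.1660e-12 m = 0.004166 nm
lambda' = 0.0695 + 0.004166
= 0.073666 nm

0.073666


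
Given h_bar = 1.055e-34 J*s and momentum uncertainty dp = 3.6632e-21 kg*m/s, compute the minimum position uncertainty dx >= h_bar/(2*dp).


dx = h_bar / (2 * dp)
= 1.055e-34 / (2 * 3.6632e-21)
= 1.055e-34 / 7.3264e-21
= 1.4400e-14 m

1.4400e-14


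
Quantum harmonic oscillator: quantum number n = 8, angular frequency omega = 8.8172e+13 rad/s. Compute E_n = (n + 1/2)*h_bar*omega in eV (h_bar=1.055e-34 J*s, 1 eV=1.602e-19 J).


E = (n + 1/2) * h_bar * omega
= (8 + 0.5) * 1.055e-34 * 8.8172e+13
= 8.5 * 9.3021e-21
= 7.9068e-20 J
= 0.4936 eV

0.4936


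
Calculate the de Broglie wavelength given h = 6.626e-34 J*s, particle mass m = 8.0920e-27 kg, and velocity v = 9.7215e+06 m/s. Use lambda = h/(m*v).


lambda = h / (m * v)
= 6.626e-34 / (8.0920e-27 * 9.7215e+06)
= 6.626e-34 / 7.8666e-20
= 8.4229e-15 m

8.4229e-15


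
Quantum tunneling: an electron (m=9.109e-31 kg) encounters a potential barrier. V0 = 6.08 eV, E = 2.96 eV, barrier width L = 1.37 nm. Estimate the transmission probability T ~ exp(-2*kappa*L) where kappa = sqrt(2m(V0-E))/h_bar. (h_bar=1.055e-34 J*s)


V0 - E = 3.12 eV = 4.9982e-19 J
kappa = sqrt(2 * m * (V0-E)) / h_bar
= sqrt(2 * 9.109e-31 * 4.9982e-19) / 1.055e-34
= 9.0450e+09 /m
2*kappa*L = 2 * 9.0450e+09 * 1.37e-9
= 24.7832
T = exp(-24.7832) = 1.725053e-11

1.725053e-11


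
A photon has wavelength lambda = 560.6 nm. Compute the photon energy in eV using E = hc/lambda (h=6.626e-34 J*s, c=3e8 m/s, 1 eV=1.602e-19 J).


E = hc / lambda
= (6.626e-34)(3e8) / (560.6e-9)
= 1.9878e-25 / 5.6060e-07
= 3.5458e-19 J
Converting to eV: 3.5458e-19 / 1.602e-19
= 2.2134 eV

2.2134


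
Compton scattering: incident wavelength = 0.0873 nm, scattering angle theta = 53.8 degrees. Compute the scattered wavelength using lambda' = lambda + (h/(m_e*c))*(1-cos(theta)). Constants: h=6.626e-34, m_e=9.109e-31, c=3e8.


Compton wavelength: h/(m_e*c) = 2.4247e-12 m
d_lambda = 2.4247e-12 * (1 - cos(53.8 deg))
= 2.4247e-12 * 0.409394
= 9.9266e-13 m = 0.000993 nm
lambda' = 0.0873 + 0.000993
= 0.088293 nm

0.088293


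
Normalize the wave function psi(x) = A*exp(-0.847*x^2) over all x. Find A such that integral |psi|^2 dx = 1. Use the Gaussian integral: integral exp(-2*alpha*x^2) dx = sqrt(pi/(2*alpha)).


integral |psi|^2 dx = A^2 * sqrt(pi/(2*alpha)) = 1
A^2 = sqrt(2*alpha/pi)
= sqrt(2 * 0.847 / pi)
= 0.734314
A = sqrt(0.734314)
= 0.8569

0.8569


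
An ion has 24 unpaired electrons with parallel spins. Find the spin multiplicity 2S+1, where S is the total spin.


Total spin S = N * (1/2) = 24 * 0.5 = 12.0
Spin multiplicity = 2S + 1
= 2 * 12.0 + 1
= 25

25


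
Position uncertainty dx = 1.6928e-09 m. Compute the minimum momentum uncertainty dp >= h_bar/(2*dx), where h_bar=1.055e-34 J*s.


dp = h_bar / (2 * dx)
= 1.055e-34 / (2 * 1.6928e-09)
= 1.055e-34 / 3.3856e-09
= 3.1161e-26 kg*m/s

3.1161e-26


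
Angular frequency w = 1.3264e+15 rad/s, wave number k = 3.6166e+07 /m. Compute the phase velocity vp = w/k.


vp = w / k
= 1.3264e+15 / 3.6166e+07
= 3.6675e+07 m/s

3.6675e+07


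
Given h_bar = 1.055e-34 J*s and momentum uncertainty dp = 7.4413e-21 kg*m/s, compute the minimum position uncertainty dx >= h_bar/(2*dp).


dx = h_bar / (2 * dp)
= 1.055e-34 / (2 * 7.4413e-21)
= 1.055e-34 / 1.4883e-20
= 7.0888e-15 m

7.0888e-15


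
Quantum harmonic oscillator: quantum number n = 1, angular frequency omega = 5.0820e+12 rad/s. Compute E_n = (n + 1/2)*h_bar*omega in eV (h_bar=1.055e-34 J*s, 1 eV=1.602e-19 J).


E = (n + 1/2) * h_bar * omega
= (1 + 0.5) * 1.055e-34 * 5.0820e+12
= 1.5 * 5.3615e-22
= 8.0423e-22 J
= 0.005 eV

0.005


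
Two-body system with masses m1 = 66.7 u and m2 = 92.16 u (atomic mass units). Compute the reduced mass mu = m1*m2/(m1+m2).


mu = m1 * m2 / (m1 + m2)
= 66.7 * 92.16 / (66.7 + 92.16)
= 6147.072 / 158.86
= 38.6949 u

38.6949


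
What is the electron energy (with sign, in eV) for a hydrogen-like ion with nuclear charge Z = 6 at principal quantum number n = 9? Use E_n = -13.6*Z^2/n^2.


E_n = -13.6 * Z^2 / n^2
= -13.6 * 6^2 / 9^2
= -13.6 * 36 / 81
= -6.0444 eV

-6.0444


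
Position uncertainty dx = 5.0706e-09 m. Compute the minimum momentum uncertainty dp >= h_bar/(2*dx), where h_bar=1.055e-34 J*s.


dp = h_bar / (2 * dx)
= 1.055e-34 / (2 * 5.0706e-09)
= 1.055e-34 / 1.0141e-08
= 1.0403e-26 kg*m/s

1.0403e-26


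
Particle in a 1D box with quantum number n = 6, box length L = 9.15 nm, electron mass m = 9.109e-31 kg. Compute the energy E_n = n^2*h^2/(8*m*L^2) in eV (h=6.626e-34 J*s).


E = n^2 * h^2 / (8 * m * L^2)
= 6^2 * (6.626e-34)^2 / (8 * 9.109e-31 * (9.15e-9)^2)
= 36 * 4.3904e-67 / (8 * 9.109e-31 * 8.3723e-17)
= 2.5906e-20 J
= 0.1617 eV

0.1617


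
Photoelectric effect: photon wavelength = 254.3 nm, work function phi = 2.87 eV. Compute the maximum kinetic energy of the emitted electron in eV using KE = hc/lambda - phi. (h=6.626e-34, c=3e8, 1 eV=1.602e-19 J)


E_photon = hc / lambda
= (6.626e-34)(3e8) / (254.3e-9)
= 7.8168e-19 J
= 4.8794 eV
KE = E_photon - phi
= 4.8794 - 2.87
= 2.0094 eV

2.0094


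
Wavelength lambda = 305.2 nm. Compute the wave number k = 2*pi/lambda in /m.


k = 2 * pi / lambda
= 6.2832 / (305.2e-9)
= 6.2832 / 3.0520e-07
= 2.0587e+07 /m

2.0587e+07


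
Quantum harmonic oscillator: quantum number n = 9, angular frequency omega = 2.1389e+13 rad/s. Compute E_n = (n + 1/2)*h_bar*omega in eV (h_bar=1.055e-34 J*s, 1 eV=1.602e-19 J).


E = (n + 1/2) * h_bar * omega
= (9 + 0.5) * 1.055e-34 * 2.1389e+13
= 9.5 * 2.2565e-21
= 2.1437e-20 J
= 0.1338 eV

0.1338


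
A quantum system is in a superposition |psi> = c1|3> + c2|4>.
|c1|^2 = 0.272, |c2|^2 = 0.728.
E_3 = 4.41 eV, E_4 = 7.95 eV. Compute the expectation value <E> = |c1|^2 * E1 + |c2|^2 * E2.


<E> = |c1|^2 * E1 + |c2|^2 * E2
= 0.272 * 4.41 + 0.728 * 7.95
= 1.1995 + 5.7876
= 6.9871 eV

6.9871


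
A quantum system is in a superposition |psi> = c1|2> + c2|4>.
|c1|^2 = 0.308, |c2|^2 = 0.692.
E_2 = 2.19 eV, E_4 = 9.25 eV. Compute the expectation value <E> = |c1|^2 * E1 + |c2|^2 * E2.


<E> = |c1|^2 * E1 + |c2|^2 * E2
= 0.308 * 2.19 + 0.692 * 9.25
= 0.6745 + 6.401
= 7.0755 eV

7.0755


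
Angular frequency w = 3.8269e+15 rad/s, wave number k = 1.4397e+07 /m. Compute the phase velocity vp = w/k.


vp = w / k
= 3.8269e+15 / 1.4397e+07
= 2.6581e+08 m/s

2.6581e+08


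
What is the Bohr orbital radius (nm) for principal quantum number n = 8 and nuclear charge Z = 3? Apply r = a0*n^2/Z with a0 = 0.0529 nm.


r = a0 * n^2 / Z
= 0.0529 * 8^2 / 3
= 0.0529 * 64 / 3
= 1.1285 nm

1.1285


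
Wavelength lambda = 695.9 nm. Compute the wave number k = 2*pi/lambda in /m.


k = 2 * pi / lambda
= 6.2832 / (695.9e-9)
= 6.2832 / 6.9590e-07
= 9.0289e+06 /m

9.0289e+06


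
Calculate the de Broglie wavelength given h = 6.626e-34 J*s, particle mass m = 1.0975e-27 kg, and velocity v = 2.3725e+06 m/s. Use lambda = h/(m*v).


lambda = h / (m * v)
= 6.626e-34 / (1.0975e-27 * 2.3725e+06)
= 6.626e-34 / 2.6038e-21
= 2.5447e-13 m

2.5447e-13


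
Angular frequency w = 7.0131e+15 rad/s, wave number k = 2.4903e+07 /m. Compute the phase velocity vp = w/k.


vp = w / k
= 7.0131e+15 / 2.4903e+07
= 2.8162e+08 m/s

2.8162e+08


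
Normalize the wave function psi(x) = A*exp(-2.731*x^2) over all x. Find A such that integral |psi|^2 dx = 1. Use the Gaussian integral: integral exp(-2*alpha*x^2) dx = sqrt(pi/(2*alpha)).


integral |psi|^2 dx = A^2 * sqrt(pi/(2*alpha)) = 1
A^2 = sqrt(2*alpha/pi)
= sqrt(2 * 2.731 / pi)
= 1.318563
A = sqrt(1.318563)
= 1.1483

1.1483


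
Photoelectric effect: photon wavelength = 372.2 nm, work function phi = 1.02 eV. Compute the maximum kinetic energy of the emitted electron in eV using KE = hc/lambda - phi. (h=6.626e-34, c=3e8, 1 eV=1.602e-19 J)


E_photon = hc / lambda
= (6.626e-34)(3e8) / (372.2e-9)
= 5.3407e-19 J
= 3.3338 eV
KE = E_photon - phi
= 3.3338 - 1.02
= 2.3138 eV

2.3138


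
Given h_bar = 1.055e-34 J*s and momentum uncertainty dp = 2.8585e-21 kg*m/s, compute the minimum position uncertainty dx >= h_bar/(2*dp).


dx = h_bar / (2 * dp)
= 1.055e-34 / (2 * 2.8585e-21)
= 1.055e-34 / 5.7170e-21
= 1.8454e-14 m

1.8454e-14


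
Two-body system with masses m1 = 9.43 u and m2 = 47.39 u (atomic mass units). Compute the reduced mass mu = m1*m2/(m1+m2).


mu = m1 * m2 / (m1 + m2)
= 9.43 * 47.39 / (9.43 + 47.39)
= 446.8877 / 56.82
= 7.865 u

7.865


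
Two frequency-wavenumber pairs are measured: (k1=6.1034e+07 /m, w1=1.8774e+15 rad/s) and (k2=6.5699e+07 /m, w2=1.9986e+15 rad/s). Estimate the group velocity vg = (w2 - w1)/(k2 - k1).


vg = (w2 - w1) / (k2 - k1)
= (1.9986e+15 - 1.8774e+15) / (6.5699e+07 - 6.1034e+07)
= 1.2120e+14 / 4.6650e+06
= 2.5981e+07 m/s

2.5981e+07


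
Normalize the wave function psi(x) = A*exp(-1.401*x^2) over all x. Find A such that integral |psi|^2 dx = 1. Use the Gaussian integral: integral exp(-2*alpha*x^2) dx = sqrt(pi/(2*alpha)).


integral |psi|^2 dx = A^2 * sqrt(pi/(2*alpha)) = 1
A^2 = sqrt(2*alpha/pi)
= sqrt(2 * 1.401 / pi)
= 0.944407
A = sqrt(0.944407)
= 0.9718

0.9718


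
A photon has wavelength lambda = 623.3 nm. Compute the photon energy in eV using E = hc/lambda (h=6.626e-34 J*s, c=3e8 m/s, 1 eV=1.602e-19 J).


E = hc / lambda
= (6.626e-34)(3e8) / (623.3e-9)
= 1.9878e-25 / 6.2330e-07
= 3.1892e-19 J
Converting to eV: 3.1892e-19 / 1.602e-19
= 1.9907 eV

1.9907


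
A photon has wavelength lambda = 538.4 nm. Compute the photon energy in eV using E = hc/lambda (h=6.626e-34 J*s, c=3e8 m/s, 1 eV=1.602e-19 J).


E = hc / lambda
= (6.626e-34)(3e8) / (538.4e-9)
= 1.9878e-25 / 5.3840e-07
= 3.6921e-19 J
Converting to eV: 3.6921e-19 / 1.602e-19
= 2.3047 eV

2.3047


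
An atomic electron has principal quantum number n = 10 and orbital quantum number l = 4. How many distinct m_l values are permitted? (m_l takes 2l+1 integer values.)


m_l ranges from -l to +l in integer steps
So m_l goes from -4 to +4
Count = 2l + 1 = 2*4 + 1
= 9

9


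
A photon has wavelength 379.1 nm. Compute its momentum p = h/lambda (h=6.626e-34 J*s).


p = h / lambda
= 6.626e-34 / (379.1e-9)
= 6.626e-34 / 3.7910e-07
= 1.7478e-27 kg*m/s

1.7478e-27


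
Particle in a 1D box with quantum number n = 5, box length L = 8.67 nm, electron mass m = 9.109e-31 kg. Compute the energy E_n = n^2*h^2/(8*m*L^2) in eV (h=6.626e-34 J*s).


E = n^2 * h^2 / (8 * m * L^2)
= 5^2 * (6.626e-34)^2 / (8 * 9.109e-31 * (8.67e-9)^2)
= 25 * 4.3904e-67 / (8 * 9.109e-31 * 7.5169e-17)
= 2.0038e-20 J
= 0.1251 eV

0.1251


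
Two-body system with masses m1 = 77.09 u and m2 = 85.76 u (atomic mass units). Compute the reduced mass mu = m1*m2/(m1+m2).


mu = m1 * m2 / (m1 + m2)
= 77.09 * 85.76 / (77.09 + 85.76)
= 6611.2384 / 162.85
= 40.5971 u

40.5971


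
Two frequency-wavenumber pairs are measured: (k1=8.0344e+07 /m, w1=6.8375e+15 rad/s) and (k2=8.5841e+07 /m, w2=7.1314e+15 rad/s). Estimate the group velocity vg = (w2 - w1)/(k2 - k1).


vg = (w2 - w1) / (k2 - k1)
= (7.1314e+15 - 6.8375e+15) / (8.5841e+07 - 8.0344e+07)
= 2.9390e+14 / 5.4970e+06
= 5.3466e+07 m/s

5.3466e+07


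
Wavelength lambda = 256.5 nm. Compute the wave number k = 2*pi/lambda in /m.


k = 2 * pi / lambda
= 6.2832 / (256.5e-9)
= 6.2832 / 2.5650e-07
= 2.4496e+07 /m

2.4496e+07


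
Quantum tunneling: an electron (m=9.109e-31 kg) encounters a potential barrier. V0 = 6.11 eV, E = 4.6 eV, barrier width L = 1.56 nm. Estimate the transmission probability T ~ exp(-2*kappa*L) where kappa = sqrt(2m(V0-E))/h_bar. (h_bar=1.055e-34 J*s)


V0 - E = 1.51 eV = 2.4190e-19 J
kappa = sqrt(2 * m * (V0-E)) / h_bar
= sqrt(2 * 9.109e-31 * 2.4190e-19) / 1.055e-34
= 6.2924e+09 /m
2*kappa*L = 2 * 6.2924e+09 * 1.56e-9
= 19.6323
T = exp(-19.6323) = 2.977009e-09

2.977009e-09


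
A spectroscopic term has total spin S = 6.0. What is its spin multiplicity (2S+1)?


Spin multiplicity = 2S + 1
= 2 * 6.0 + 1
= 12.0 + 1
= 13

13


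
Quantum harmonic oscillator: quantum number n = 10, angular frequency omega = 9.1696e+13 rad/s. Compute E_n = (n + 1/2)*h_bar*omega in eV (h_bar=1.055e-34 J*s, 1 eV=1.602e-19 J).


E = (n + 1/2) * h_bar * omega
= (10 + 0.5) * 1.055e-34 * 9.1696e+13
= 10.5 * 9.6739e-21
= 1.0158e-19 J
= 0.6341 eV

0.6341


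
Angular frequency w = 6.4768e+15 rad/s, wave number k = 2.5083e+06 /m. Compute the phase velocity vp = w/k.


vp = w / k
= 6.4768e+15 / 2.5083e+06
= 2.5821e+09 m/s

2.5821e+09


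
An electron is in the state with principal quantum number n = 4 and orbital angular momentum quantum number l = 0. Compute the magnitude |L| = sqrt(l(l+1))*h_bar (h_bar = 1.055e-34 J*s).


L = sqrt(l*(l+1)) * h_bar
= sqrt(0 * 1) * 1.055e-34
= sqrt(0) * 1.055e-34
= 0.0 * 1.055e-34
= 0.0000e+00 J*s

0.0000e+00


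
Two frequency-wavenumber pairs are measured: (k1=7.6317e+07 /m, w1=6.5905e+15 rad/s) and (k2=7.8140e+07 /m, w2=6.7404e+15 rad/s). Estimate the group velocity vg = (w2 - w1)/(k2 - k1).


vg = (w2 - w1) / (k2 - k1)
= (6.7404e+15 - 6.5905e+15) / (7.8140e+07 - 7.6317e+07)
= 1.4990e+14 / 1.8230e+06
= 8.2227e+07 m/s

8.2227e+07


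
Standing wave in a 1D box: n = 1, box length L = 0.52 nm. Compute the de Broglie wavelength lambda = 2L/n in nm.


lambda = 2L / n
= 2 * 0.52 / 1
= 1.04 / 1
= 1.04 nm

1.04


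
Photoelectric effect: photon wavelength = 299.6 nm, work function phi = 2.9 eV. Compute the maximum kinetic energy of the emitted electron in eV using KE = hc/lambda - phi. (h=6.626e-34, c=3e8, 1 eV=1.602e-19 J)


E_photon = hc / lambda
= (6.626e-34)(3e8) / (299.6e-9)
= 6.6348e-19 J
= 4.1416 eV
KE = E_photon - phi
= 4.1416 - 2.9
= 1.2416 eV

1.2416


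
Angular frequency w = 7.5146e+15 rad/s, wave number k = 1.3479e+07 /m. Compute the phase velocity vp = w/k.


vp = w / k
= 7.5146e+15 / 1.3479e+07
= 5.5750e+08 m/s

5.5750e+08


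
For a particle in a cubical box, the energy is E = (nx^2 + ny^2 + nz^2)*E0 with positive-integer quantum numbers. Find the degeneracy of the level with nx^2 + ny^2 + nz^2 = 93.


Enumerate all (nx, ny, nz) with nx^2 + ny^2 + nz^2 = 93:
(2,5,8)
(2,8,5)
(5,2,8)
(5,8,2)
(8,2,5)
(8,5,2)
Total degeneracy = 6

6


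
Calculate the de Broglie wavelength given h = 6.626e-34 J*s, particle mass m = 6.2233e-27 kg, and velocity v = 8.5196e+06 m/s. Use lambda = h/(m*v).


lambda = h / (m * v)
= 6.626e-34 / (6.2233e-27 * 8.5196e+06)
= 6.626e-34 / 5.3020e-20
= 1.2497e-14 m

1.2497e-14


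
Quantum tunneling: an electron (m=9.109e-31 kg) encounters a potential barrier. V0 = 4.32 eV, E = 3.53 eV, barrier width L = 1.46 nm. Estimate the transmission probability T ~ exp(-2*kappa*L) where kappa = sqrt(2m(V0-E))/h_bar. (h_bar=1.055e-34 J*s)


V0 - E = 0.79 eV = 1.2656e-19 J
kappa = sqrt(2 * m * (V0-E)) / h_bar
= sqrt(2 * 9.109e-31 * 1.2656e-19) / 1.055e-34
= 4.5514e+09 /m
2*kappa*L = 2 * 4.5514e+09 * 1.46e-9
= 13.29
T = exp(-13.29) = 1.691293e-06

1.691293e-06


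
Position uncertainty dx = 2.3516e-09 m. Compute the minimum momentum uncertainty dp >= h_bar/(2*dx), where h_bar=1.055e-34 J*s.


dp = h_bar / (2 * dx)
= 1.055e-34 / (2 * 2.3516e-09)
= 1.055e-34 / 4.7032e-09
= 2.2432e-26 kg*m/s

2.2432e-26


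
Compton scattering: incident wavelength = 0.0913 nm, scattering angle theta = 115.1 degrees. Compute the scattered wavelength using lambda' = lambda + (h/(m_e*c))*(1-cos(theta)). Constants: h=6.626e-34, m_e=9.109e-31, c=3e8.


Compton wavelength: h/(m_e*c) = 2.4247e-12 m
d_lambda = 2.4247e-12 * (1 - cos(115.1 deg))
= 2.4247e-12 * 1.424199
= 3.4533e-12 m = 0.003453 nm
lambda' = 0.0913 + 0.003453
= 0.094753 nm

0.094753


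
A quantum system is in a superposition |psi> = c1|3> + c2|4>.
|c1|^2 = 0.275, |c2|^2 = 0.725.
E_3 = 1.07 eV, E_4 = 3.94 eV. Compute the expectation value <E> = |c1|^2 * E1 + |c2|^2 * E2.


<E> = |c1|^2 * E1 + |c2|^2 * E2
= 0.275 * 1.07 + 0.725 * 3.94
= 0.2943 + 2.8565
= 3.1507 eV

3.1507


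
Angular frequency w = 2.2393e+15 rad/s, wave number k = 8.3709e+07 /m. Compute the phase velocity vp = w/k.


vp = w / k
= 2.2393e+15 / 8.3709e+07
= 2.6751e+07 m/s

2.6751e+07


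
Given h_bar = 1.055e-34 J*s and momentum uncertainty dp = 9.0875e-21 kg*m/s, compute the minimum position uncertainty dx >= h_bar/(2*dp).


dx = h_bar / (2 * dp)
= 1.055e-34 / (2 * 9.0875e-21)
= 1.055e-34 / 1.8175e-20
= 5.8047e-15 m

5.8047e-15


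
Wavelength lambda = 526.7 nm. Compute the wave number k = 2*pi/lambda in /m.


k = 2 * pi / lambda
= 6.2832 / (526.7e-9)
= 6.2832 / 5.2670e-07
= 1.1929e+07 /m

1.1929e+07


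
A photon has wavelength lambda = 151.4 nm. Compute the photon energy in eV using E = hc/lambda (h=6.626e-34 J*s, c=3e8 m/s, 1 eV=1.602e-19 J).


E = hc / lambda
= (6.626e-34)(3e8) / (151.4e-9)
= 1.9878e-25 / 1.5140e-07
= 1.3129e-18 J
Converting to eV: 1.3129e-18 / 1.602e-19
= 8.1957 eV

8.1957


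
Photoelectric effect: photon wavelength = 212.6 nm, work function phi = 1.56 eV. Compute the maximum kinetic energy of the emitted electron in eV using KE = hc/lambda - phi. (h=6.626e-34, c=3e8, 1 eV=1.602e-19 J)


E_photon = hc / lambda
= (6.626e-34)(3e8) / (212.6e-9)
= 9.3500e-19 J
= 5.8364 eV
KE = E_photon - phi
= 5.8364 - 1.56
= 4.2764 eV

4.2764


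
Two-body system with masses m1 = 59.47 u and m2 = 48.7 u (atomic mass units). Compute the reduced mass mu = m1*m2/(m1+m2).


mu = m1 * m2 / (m1 + m2)
= 59.47 * 48.7 / (59.47 + 48.7)
= 2896.189 / 108.17
= 26.7744 u

26.7744


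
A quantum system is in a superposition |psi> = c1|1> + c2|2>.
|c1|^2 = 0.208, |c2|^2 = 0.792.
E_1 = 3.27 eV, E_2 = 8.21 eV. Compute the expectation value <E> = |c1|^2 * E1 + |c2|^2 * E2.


<E> = |c1|^2 * E1 + |c2|^2 * E2
= 0.208 * 3.27 + 0.792 * 8.21
= 0.6802 + 6.5023
= 7.1825 eV

7.1825


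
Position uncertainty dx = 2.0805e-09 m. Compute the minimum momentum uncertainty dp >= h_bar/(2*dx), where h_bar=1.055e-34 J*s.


dp = h_bar / (2 * dx)
= 1.055e-34 / (2 * 2.0805e-09)
= 1.055e-34 / 4.1610e-09
= 2.5354e-26 kg*m/s

2.5354e-26


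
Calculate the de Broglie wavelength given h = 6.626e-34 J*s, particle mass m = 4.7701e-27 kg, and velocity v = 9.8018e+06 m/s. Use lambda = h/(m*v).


lambda = h / (m * v)
= 6.626e-34 / (4.7701e-27 * 9.8018e+06)
= 6.626e-34 / 4.6756e-20
= 1.4172e-14 m

1.4172e-14


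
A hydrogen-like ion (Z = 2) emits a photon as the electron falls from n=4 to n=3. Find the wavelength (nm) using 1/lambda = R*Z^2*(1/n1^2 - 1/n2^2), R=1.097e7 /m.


1/lambda = R * Z^2 * (1/n1^2 - 1/n2^2)
= 1.097e7 * 2^2 * (1/3^2 - 1/4^2)
= 1.097e7 * 4 * (0.111111 - 0.0625)
= 2.1331e+06 /m
lambda = 1 / 2.1331e+06
= 468.811 nm

468.811


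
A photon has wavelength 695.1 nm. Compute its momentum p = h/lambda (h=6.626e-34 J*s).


p = h / lambda
= 6.626e-34 / (695.1e-9)
= 6.626e-34 / 6.9510e-07
= 9.5324e-28 kg*m/s

9.5324e-28


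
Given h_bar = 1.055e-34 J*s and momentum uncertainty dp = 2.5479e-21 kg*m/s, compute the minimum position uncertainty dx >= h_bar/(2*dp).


dx = h_bar / (2 * dp)
= 1.055e-34 / (2 * 2.5479e-21)
= 1.055e-34 / 5.0958e-21
= 2.0703e-14 m

2.0703e-14


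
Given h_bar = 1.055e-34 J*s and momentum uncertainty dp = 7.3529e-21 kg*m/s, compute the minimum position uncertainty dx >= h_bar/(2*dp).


dx = h_bar / (2 * dp)
= 1.055e-34 / (2 * 7.3529e-21)
= 1.055e-34 / 1.4706e-20
= 7.1740e-15 m

7.1740e-15


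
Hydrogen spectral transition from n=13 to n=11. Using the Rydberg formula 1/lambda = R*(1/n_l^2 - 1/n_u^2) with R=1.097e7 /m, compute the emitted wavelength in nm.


1/lambda = R * (1/n_l^2 - 1/n_u^2)
= 1.097e7 * (1/11^2 - 1/13^2)
= 1.097e7 * (0.008264 - 0.005917)
= 1.097e7 * 0.002347
= 2.5750e+04 /m
lambda = 1 / 2.5750e+04 = 38835.0805 nm

38835.0805


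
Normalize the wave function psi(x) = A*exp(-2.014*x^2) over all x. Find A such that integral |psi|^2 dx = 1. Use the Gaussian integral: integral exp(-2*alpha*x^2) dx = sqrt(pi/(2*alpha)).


integral |psi|^2 dx = A^2 * sqrt(pi/(2*alpha)) = 1
A^2 = sqrt(2*alpha/pi)
= sqrt(2 * 2.014 / pi)
= 1.132322
A = sqrt(1.132322)
= 1.0641

1.0641


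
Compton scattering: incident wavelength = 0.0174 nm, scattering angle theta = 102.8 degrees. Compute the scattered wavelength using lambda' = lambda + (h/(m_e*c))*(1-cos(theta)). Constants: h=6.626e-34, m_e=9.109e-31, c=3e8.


Compton wavelength: h/(m_e*c) = 2.4247e-12 m
d_lambda = 2.4247e-12 * (1 - cos(102.8 deg))
= 2.4247e-12 * 1.221548
= 2.9619e-12 m = 0.002962 nm
lambda' = 0.0174 + 0.002962
= 0.020362 nm

0.020362


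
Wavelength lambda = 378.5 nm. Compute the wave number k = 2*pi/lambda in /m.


k = 2 * pi / lambda
= 6.2832 / (378.5e-9)
= 6.2832 / 3.7850e-07
= 1.6600e+07 /m

1.6600e+07


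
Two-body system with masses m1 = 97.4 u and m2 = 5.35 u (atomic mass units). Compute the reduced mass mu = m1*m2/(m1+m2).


mu = m1 * m2 / (m1 + m2)
= 97.4 * 5.35 / (97.4 + 5.35)
= 521.09 / 102.75
= 5.0714 u

5.0714


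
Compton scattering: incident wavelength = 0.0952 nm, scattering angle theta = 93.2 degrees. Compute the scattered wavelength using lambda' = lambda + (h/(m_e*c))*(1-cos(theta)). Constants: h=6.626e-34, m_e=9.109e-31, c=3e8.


Compton wavelength: h/(m_e*c) = 2.4247e-12 m
d_lambda = 2.4247e-12 * (1 - cos(93.2 deg))
= 2.4247e-12 * 1.055822
= 2.5601e-12 m = 0.00256 nm
lambda' = 0.0952 + 0.00256
= 0.09776 nm

0.09776


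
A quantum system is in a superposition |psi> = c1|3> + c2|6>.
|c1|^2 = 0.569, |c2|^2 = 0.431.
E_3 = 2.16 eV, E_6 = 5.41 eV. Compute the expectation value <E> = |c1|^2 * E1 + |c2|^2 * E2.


<E> = |c1|^2 * E1 + |c2|^2 * E2
= 0.569 * 2.16 + 0.431 * 5.41
= 1.229 + 2.3317
= 3.5608 eV

3.5608


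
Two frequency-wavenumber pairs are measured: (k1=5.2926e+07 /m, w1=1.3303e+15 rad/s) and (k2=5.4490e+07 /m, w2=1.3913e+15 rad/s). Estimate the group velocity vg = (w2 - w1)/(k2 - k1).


vg = (w2 - w1) / (k2 - k1)
= (1.3913e+15 - 1.3303e+15) / (5.4490e+07 - 5.2926e+07)
= 6.1000e+13 / 1.5640e+06
= 3.9003e+07 m/s

3.9003e+07


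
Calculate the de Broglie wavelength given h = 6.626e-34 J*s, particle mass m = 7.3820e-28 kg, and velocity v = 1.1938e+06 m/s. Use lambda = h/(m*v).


lambda = h / (m * v)
= 6.626e-34 / (7.3820e-28 * 1.1938e+06)
= 6.626e-34 / 8.8126e-22
= 7.5188e-13 m

7.5188e-13


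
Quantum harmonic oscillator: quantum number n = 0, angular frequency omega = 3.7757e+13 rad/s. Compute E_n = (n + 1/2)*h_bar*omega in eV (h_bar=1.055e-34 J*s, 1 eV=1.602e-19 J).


E = (n + 1/2) * h_bar * omega
= (0 + 0.5) * 1.055e-34 * 3.7757e+13
= 0.5 * 3.9834e-21
= 1.9917e-21 J
= 0.0124 eV

0.0124


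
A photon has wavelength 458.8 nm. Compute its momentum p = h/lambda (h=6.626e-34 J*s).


p = h / lambda
= 6.626e-34 / (458.8e-9)
= 6.626e-34 / 4.5880e-07
= 1.4442e-27 kg*m/s

1.4442e-27


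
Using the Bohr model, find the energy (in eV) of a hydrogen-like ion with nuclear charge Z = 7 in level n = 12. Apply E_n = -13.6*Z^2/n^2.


E_n = -13.6 * Z^2 / n^2
= -13.6 * 7^2 / 12^2
= -13.6 * 49 / 144
= -4.6278 eV

-4.6278


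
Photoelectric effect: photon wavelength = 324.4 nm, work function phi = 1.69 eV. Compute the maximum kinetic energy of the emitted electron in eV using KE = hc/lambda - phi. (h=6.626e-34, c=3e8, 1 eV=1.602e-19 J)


E_photon = hc / lambda
= (6.626e-34)(3e8) / (324.4e-9)
= 6.1276e-19 J
= 3.825 eV
KE = E_photon - phi
= 3.825 - 1.69
= 2.135 eV

2.135


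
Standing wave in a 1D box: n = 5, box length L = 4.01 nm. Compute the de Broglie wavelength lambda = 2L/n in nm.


lambda = 2L / n
= 2 * 4.01 / 5
= 8.02 / 5
= 1.604 nm

1.604


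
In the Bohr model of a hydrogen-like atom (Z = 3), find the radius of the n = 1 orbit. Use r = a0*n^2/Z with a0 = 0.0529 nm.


r = a0 * n^2 / Z
= 0.0529 * 1^2 / 3
= 0.0529 * 1 / 3
= 0.0176 nm

0.0176


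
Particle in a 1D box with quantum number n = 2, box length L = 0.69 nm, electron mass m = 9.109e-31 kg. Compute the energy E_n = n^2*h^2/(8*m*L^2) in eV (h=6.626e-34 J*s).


E = n^2 * h^2 / (8 * m * L^2)
= 2^2 * (6.626e-34)^2 / (8 * 9.109e-31 * (0.69e-9)^2)
= 4 * 4.3904e-67 / (8 * 9.109e-31 * 4.7610e-19)
= 5.0618e-19 J
= 3.1597 eV

3.1597


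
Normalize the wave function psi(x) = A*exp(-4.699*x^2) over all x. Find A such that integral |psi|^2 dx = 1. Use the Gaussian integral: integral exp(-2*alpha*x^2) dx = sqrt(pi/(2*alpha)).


integral |psi|^2 dx = A^2 * sqrt(pi/(2*alpha)) = 1
A^2 = sqrt(2*alpha/pi)
= sqrt(2 * 4.699 / pi)
= 1.729588
A = sqrt(1.729588)
= 1.3151

1.3151


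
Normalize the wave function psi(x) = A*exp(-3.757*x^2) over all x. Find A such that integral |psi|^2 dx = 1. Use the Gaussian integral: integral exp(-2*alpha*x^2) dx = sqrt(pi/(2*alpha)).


integral |psi|^2 dx = A^2 * sqrt(pi/(2*alpha)) = 1
A^2 = sqrt(2*alpha/pi)
= sqrt(2 * 3.757 / pi)
= 1.546538
A = sqrt(1.546538)
= 1.2436

1.2436


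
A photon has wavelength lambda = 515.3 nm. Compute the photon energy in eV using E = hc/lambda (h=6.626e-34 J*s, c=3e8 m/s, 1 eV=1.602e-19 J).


E = hc / lambda
= (6.626e-34)(3e8) / (515.3e-9)
= 1.9878e-25 / 5.1530e-07
= 3.8576e-19 J
Converting to eV: 3.8576e-19 / 1.602e-19
= 2.408 eV

2.408


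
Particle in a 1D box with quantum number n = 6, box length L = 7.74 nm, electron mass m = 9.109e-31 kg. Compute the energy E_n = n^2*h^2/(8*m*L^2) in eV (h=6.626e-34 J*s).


E = n^2 * h^2 / (8 * m * L^2)
= 6^2 * (6.626e-34)^2 / (8 * 9.109e-31 * (7.74e-9)^2)
= 36 * 4.3904e-67 / (8 * 9.109e-31 * 5.9908e-17)
= 3.6205e-20 J
= 0.226 eV

0.226


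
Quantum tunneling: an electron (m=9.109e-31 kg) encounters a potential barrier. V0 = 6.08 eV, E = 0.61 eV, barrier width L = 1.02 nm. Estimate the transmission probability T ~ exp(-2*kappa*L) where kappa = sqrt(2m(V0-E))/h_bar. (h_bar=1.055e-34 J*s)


V0 - E = 5.47 eV = 8.7629e-19 J
kappa = sqrt(2 * m * (V0-E)) / h_bar
= sqrt(2 * 9.109e-31 * 8.7629e-19) / 1.055e-34
= 1.1976e+10 /m
2*kappa*L = 2 * 1.1976e+10 * 1.02e-9
= 24.4317
T = exp(-24.4317) = 2.451686e-11

2.451686e-11
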